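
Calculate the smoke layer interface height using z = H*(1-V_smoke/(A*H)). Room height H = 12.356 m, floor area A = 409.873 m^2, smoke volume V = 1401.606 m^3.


V/(A*H) = 0.27676
1 - 0.27676 = 0.72324
z = 12.356 * 0.72324 = 8.9364 m

8.9364 m


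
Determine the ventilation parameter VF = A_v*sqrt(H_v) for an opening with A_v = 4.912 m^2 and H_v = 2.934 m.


sqrt(H_v) = 1.7129
VF = 4.912 * 1.7129 = 8.4137 m^(5/2)

8.4137 m^(5/2)


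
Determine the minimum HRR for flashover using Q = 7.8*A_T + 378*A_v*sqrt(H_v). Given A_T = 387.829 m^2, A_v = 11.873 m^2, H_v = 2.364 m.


7.8*A_T = 3025.1
sqrt(H_v) = 1.5375
378*A_v*sqrt(H_v) = 6900.4
Q = 3025.1 + 6900.4 = 9925.5 kW

9925.5 kW


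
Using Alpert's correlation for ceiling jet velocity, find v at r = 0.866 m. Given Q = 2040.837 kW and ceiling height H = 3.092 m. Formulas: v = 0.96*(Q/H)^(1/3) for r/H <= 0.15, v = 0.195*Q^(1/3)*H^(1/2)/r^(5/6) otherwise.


r/H = 0.866 / 3.092 = 0.28008
r/H > 0.15, so v = 0.195*Q^(1/3)*H^(1/2)/r^(5/6)
Q^(1/3) = 12.684
H^(1/2) = 1.7584
r^(5/6) = 0.88702
v = 0.195 * 12.684 * 1.7584 / 0.88702 = 4.9033 m/s

4.9033 m/s


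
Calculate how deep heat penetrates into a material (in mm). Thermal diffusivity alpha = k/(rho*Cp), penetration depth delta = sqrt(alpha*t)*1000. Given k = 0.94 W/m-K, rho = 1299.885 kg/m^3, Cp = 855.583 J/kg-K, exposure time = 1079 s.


alpha = 0.94 / (1299.885 * 855.583) = 8.4520e-07 m^2/s
alpha * t = 0.00091197
delta = sqrt(0.00091197) * 1000 = 30.199 mm

30.199 mm


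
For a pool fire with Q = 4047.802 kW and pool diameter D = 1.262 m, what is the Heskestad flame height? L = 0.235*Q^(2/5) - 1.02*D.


Q^(2/5) = 27.726
0.235 * Q^(2/5) = 6.5156
1.02 * D = 1.2872
L = 5.2284 m

5.2284 m


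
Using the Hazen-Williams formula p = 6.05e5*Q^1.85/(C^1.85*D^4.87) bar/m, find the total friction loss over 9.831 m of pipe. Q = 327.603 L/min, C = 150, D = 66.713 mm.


Q^1.85 = 45019
C^1.85 = 10611
D^4.87 = 7.6543e+08
p/m = 0.0033533 bar/m
p_total = 0.0033533 * 9.831 = 0.032966 bar

0.032966 bar


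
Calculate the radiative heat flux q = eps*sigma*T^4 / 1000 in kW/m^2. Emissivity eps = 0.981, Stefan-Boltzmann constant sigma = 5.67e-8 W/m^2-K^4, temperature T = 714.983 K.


T^4 = 2.6133e+11
q = 0.981 * 5.67e-8 * 2.6133e+11 / 1000 = 14.536 kW/m^2

14.536 kW/m^2


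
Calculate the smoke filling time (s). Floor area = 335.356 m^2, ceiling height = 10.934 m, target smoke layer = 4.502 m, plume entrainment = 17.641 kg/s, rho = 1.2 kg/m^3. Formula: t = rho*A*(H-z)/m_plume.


H - z = 6.432 m
t = 1.2 * 335.356 * 6.432 / 17.641 = 146.73 s

146.73 s


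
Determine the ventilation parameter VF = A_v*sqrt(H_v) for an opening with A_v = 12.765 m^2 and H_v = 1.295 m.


sqrt(H_v) = 1.1380
VF = 12.765 * 1.1380 = 14.526 m^(5/2)

14.526 m^(5/2)


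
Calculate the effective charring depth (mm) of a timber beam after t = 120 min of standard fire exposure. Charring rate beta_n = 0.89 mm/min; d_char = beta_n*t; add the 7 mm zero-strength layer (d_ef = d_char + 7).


d_char = 0.89 * 120 = 106.8 mm
d_ef = 106.8 + 1.0*7 = 113.8 mm

113.8 mm


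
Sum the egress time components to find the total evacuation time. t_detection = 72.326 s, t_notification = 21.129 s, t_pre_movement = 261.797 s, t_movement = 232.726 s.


Total = 72.326 + 21.129 + 261.797 + 232.726 = 587.978 s

587.978 s


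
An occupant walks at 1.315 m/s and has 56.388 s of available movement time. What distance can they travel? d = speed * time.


d = 1.315 * 56.388 = 74.150 m

74.150 m


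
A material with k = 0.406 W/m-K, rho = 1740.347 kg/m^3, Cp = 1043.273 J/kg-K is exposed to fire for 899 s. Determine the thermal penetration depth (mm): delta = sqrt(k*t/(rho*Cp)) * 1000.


alpha = 0.406 / (1740.347 * 1043.273) = 2.2361e-07 m^2/s
alpha * t = 0.00020103
delta = sqrt(0.00020103) * 1000 = 14.178 mm

14.178 mm


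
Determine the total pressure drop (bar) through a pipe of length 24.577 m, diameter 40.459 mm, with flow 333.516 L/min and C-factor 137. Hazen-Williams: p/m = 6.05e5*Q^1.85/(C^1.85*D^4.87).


Q^1.85 = 46534
C^1.85 = 8972.9
D^4.87 = 6.7014e+07
p/m = 0.046819 bar/m
p_total = 0.046819 * 24.577 = 1.1507 bar

1.1507 bar


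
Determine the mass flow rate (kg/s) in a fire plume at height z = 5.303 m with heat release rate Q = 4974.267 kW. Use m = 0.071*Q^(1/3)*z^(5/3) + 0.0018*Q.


Q^(1/3) = 17.070
z^(5/3) = 16.126
First term = 0.071 * 17.070 * 16.126 = 19.545
Second term = 0.0018 * 4974.267 = 8.9537
m = 28.499 kg/s

28.499 kg/s


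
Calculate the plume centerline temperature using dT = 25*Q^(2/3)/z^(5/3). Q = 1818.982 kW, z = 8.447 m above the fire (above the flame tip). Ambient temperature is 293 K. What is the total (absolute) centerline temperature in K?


Q^(2/3) = 149.01
z^(5/3) = 35.035
dT = 25 * 149.01 / 35.035 = 106.33 K
T = 293 + 106.33 = 399.33 K

399.33 K


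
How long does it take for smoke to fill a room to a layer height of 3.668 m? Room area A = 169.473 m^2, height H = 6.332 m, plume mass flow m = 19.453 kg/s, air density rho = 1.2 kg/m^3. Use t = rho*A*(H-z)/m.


H - z = 2.664 m
t = 1.2 * 169.473 * 2.664 / 19.453 = 27.850 s

27.850 s


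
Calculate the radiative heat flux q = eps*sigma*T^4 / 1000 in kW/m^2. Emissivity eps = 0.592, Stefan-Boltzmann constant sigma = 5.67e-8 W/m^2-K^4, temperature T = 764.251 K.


T^4 = 3.4115e+11
q = 0.592 * 5.67e-8 * 3.4115e+11 / 1000 = 11.451 kW/m^2

11.451 kW/m^2


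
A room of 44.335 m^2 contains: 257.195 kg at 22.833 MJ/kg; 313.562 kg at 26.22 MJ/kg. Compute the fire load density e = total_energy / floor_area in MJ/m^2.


Total energy = 257.195*22.833 + 313.562*26.22
= 5872.533 + 8221.596
= 14094.13 MJ
e = 14094.13 / 44.335 = 317.90 MJ/m^2

317.90 MJ/m^2


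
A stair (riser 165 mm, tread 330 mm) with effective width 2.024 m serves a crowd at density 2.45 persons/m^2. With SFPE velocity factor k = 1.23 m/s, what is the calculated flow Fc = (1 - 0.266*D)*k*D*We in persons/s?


1 - 0.266*D = 1 - 0.266*2.45 = 0.34830
Fs = 0.34830 * 1.23 * 2.45 = 1.0496 persons/(s*m)
Fc = 1.0496 * 2.024 = 2.1244 persons/s

2.1244 persons/s


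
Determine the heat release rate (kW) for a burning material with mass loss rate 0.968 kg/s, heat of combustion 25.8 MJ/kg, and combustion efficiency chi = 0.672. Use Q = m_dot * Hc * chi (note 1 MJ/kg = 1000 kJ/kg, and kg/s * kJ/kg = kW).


Hc = 25.8 MJ/kg = 25.8 * 1000 kJ/kg = 25800 kJ/kg
Q = 0.968 kg/s * 25800 kJ/kg * 0.672 = 16783 kW

16783 kW


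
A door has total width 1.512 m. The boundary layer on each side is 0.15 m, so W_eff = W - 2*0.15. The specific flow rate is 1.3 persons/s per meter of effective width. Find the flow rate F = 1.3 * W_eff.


W_eff = 1.512 - 0.30 = 1.212 m
F = 1.3 * 1.212 = 1.5756 persons/s

1.5756 persons/s


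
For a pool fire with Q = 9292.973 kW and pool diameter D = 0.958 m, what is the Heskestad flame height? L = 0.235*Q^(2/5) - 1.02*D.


Q^(2/5) = 38.660
0.235 * Q^(2/5) = 9.0851
1.02 * D = 0.97716
L = 8.1079 m

8.1079 m


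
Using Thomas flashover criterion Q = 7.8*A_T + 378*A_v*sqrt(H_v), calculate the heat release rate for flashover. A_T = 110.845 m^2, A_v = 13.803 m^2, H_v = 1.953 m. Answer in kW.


7.8*A_T = 864.591
sqrt(H_v) = 1.3975
378*A_v*sqrt(H_v) = 7291.5
Q = 864.591 + 7291.5 = 8156.1 kW

8156.1 kW


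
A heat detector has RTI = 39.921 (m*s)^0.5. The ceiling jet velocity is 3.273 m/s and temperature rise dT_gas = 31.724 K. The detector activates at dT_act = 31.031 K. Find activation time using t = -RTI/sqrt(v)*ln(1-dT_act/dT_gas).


dT_act/dT_gas = 0.97816
ln(1 - 0.97816) = -3.8238
t = -39.921 / sqrt(3.273) * -3.8238 = 84.377 s

84.377 s


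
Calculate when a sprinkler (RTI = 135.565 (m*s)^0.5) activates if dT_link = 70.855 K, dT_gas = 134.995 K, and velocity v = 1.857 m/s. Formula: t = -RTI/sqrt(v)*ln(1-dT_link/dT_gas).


dT_link/dT_gas = 0.52487
ln(1 - 0.52487) = -0.74417
t = -135.565 / sqrt(1.857) * -0.74417 = 74.031 s

74.031 s


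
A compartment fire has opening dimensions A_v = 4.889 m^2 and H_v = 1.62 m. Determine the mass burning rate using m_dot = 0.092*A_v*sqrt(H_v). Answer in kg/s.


sqrt(H_v) = 1.2728
m_dot = 0.092 * 4.889 * 1.2728 = 0.57249 kg/s

0.57249 kg/s


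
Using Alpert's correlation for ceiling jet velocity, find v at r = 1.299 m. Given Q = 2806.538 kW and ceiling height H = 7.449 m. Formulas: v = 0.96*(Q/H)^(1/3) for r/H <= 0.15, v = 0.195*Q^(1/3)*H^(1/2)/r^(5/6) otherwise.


r/H = 1.299 / 7.449 = 0.17439
r/H > 0.15, so v = 0.195*Q^(1/3)*H^(1/2)/r^(5/6)
Q^(1/3) = 14.106
H^(1/2) = 2.7293
r^(5/6) = 1.2436
v = 0.195 * 14.106 * 2.7293 / 1.2436 = 6.0367 m/s

6.0367 m/s


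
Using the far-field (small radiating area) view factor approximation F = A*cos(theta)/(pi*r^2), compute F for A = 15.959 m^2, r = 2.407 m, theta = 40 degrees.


cos(40 deg) = 0.76604
pi*r^2 = 18.201
F = 15.959 * 0.76604 / 18.201 = 0.67167

0.67167


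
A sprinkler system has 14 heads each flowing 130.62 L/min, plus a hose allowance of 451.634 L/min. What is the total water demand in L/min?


Sprinkler demand = 14 * 130.62 = 1828.68 L/min
Total = 1828.68 + 451.634 = 2280.314 L/min

2280.314 L/min


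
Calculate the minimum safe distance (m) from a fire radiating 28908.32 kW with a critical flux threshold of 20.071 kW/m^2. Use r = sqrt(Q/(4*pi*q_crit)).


4*pi*q_crit = 252.22
Q/(4*pi*q_crit) = 114.62
r = sqrt(114.62) = 10.706 m

10.706 m


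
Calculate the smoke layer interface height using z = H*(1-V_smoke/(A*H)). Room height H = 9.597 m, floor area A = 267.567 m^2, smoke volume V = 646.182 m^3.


V/(A*H) = 0.25164
1 - 0.25164 = 0.74836
z = 9.597 * 0.74836 = 7.1820 m

7.1820 m


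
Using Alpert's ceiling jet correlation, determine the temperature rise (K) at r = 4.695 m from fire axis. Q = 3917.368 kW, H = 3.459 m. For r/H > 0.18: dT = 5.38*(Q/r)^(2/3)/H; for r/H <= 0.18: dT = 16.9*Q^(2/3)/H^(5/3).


r/H = 4.695 / 3.459 = 1.3573
r/H > 0.18, so dT = 5.38*(Q/r)^(2/3)/H
Q/r = 834.37
(Q/r)^(2/3) = 88.628
dT = 5.38 * 88.628 / 3.459 = 137.85 K

137.85 K


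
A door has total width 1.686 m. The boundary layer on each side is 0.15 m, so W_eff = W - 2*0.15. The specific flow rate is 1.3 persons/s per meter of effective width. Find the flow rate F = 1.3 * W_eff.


W_eff = 1.686 - 0.30 = 1.386 m
F = 1.3 * 1.386 = 1.8018 persons/s

1.8018 persons/s


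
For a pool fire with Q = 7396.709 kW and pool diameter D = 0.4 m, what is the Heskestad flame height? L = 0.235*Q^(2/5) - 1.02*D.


Q^(2/5) = 35.287
0.235 * Q^(2/5) = 8.2925
1.02 * D = 0.408
L = 7.8845 m

7.8845 m


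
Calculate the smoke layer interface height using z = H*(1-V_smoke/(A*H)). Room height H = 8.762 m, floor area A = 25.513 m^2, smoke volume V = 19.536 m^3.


V/(A*H) = 0.087392
1 - 0.087392 = 0.91261
z = 8.762 * 0.91261 = 7.9963 m

7.9963 m


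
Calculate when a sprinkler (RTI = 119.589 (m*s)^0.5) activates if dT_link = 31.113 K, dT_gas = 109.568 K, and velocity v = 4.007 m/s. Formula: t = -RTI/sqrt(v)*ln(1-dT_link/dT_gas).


dT_link/dT_gas = 0.28396
ln(1 - 0.28396) = -0.33402
t = -119.589 / sqrt(4.007) * -0.33402 = 19.955 s

19.955 s


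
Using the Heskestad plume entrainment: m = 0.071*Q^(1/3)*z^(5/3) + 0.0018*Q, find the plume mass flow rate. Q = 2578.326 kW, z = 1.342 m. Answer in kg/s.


Q^(1/3) = 13.712
z^(5/3) = 1.6328
First term = 0.071 * 13.712 * 1.6328 = 1.5896
Second term = 0.0018 * 2578.326 = 4.6410
m = 6.2306 kg/s

6.2306 kg/s


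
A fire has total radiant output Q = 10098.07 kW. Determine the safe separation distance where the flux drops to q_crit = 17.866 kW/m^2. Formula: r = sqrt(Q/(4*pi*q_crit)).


4*pi*q_crit = 224.51
Q/(4*pi*q_crit) = 44.978
r = sqrt(44.978) = 6.7066 m

6.7066 m


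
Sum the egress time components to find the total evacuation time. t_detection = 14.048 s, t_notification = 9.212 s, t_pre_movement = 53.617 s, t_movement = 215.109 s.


Total = 14.048 + 9.212 + 53.617 + 215.109 = 291.986 s

291.986 s


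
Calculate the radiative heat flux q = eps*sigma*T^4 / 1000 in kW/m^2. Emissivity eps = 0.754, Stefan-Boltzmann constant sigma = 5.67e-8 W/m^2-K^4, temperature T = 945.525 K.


T^4 = 7.9927e+11
q = 0.754 * 5.67e-8 * 7.9927e+11 / 1000 = 34.170 kW/m^2

34.170 kW/m^2


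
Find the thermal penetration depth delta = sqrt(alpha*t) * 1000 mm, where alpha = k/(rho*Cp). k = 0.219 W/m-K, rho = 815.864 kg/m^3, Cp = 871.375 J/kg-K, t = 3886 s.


alpha = 0.219 / (815.864 * 871.375) = 3.0805e-07 m^2/s
alpha * t = 0.0011971
delta = sqrt(0.0011971) * 1000 = 34.599 mm

34.599 mm


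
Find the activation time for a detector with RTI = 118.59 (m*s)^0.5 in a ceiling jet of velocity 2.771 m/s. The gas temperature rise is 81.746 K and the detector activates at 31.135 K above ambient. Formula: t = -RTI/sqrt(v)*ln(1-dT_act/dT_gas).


dT_act/dT_gas = 0.38087
ln(1 - 0.38087) = -0.47945
t = -118.59 / sqrt(2.771) * -0.47945 = 34.156 s

34.156 s


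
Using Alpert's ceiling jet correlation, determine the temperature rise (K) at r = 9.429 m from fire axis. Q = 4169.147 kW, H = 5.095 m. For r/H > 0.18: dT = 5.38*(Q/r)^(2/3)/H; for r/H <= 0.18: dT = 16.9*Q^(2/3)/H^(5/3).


r/H = 9.429 / 5.095 = 1.8506
r/H > 0.18, so dT = 5.38*(Q/r)^(2/3)/H
Q/r = 442.16
(Q/r)^(2/3) = 58.039
dT = 5.38 * 58.039 / 5.095 = 61.286 K

61.286 K


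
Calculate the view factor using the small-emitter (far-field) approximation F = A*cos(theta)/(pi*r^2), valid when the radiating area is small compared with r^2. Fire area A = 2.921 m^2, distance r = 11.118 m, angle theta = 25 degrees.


cos(25 deg) = 0.90631
pi*r^2 = 388.33
F = 2.921 * 0.90631 / 388.33 = 0.0068172

0.0068172


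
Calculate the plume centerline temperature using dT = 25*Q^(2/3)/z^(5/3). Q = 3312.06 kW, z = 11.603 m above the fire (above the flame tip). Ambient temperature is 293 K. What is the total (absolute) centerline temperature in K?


Q^(2/3) = 222.19
z^(5/3) = 59.468
dT = 25 * 222.19 / 59.468 = 93.409 K
T = 293 + 93.409 = 386.41 K

386.41 K


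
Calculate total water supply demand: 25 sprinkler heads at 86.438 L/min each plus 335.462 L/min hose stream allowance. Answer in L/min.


Sprinkler demand = 25 * 86.438 = 2160.95 L/min
Total = 2160.95 + 335.462 = 2496.412 L/min

2496.412 L/min


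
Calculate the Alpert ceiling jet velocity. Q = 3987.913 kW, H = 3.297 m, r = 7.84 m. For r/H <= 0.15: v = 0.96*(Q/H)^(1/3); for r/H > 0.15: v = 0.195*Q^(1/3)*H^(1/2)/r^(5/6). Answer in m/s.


r/H = 7.84 / 3.297 = 2.3779
r/H > 0.15, so v = 0.195*Q^(1/3)*H^(1/2)/r^(5/6)
Q^(1/3) = 15.858
H^(1/2) = 1.8158
r^(5/6) = 5.5624
v = 0.195 * 15.858 * 1.8158 / 5.5624 = 1.0094 m/s

1.0094 m/s


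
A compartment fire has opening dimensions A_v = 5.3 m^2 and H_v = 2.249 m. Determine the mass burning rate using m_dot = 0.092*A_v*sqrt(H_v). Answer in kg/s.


sqrt(H_v) = 1.4997
m_dot = 0.092 * 5.3 * 1.4997 = 0.73124 kg/s

0.73124 kg/s


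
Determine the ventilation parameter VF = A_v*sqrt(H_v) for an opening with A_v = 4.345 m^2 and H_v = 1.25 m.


sqrt(H_v) = 1.1180
VF = 4.345 * 1.1180 = 4.8579 m^(5/2)

4.8579 m^(5/2)


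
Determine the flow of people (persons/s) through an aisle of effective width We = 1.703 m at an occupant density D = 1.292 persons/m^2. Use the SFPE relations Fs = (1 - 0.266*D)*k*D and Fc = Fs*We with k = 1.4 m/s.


1 - 0.266*D = 1 - 0.266*1.292 = 0.65633
Fs = 0.65633 * 1.4 * 1.292 = 1.1872 persons/(s*m)
Fc = 1.1872 * 1.703 = 2.0217 persons/s

2.0217 persons/s


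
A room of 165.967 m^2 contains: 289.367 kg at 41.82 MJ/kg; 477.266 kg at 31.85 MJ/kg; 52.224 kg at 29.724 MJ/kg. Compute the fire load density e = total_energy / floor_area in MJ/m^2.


Total energy = 289.367*41.82 + 477.266*31.85 + 52.224*29.724
= 12101.33 + 15200.92 + 1552.306
= 28854.56 MJ
e = 28854.56 / 165.967 = 173.86 MJ/m^2

173.86 MJ/m^2


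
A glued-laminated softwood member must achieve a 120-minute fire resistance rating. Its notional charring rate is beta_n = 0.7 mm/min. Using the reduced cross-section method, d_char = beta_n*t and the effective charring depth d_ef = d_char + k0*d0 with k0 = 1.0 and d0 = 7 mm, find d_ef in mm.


d_char = 0.7 * 120 = 84 mm
d_ef = 84 + 1.0*7 = 91 mm

91 mm


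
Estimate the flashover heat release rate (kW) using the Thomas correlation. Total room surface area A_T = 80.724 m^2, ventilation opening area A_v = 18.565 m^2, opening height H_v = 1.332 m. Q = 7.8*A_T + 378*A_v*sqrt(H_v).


7.8*A_T = 629.65
sqrt(H_v) = 1.1541
378*A_v*sqrt(H_v) = 8099.1
Q = 629.65 + 8099.1 = 8728.8 kW

8728.8 kW


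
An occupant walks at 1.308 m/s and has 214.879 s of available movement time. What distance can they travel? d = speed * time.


d = 1.308 * 214.879 = 281.06 m

281.06 m


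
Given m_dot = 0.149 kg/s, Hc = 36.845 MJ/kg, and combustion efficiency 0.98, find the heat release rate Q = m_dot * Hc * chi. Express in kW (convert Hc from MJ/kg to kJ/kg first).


Hc = 36.845 MJ/kg = 36.845 * 1000 kJ/kg = 36845 kJ/kg
Q = 0.149 kg/s * 36845 kJ/kg * 0.98 = 5380.1 kW

5380.1 kW


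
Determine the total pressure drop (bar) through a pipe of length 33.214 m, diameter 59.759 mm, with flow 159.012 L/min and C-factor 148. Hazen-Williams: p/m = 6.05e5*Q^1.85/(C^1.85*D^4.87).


Q^1.85 = 11821
C^1.85 = 10351
D^4.87 = 4.4780e+08
p/m = 0.0015429 bar/m
p_total = 0.0015429 * 33.214 = 0.051245 bar

0.051245 bar


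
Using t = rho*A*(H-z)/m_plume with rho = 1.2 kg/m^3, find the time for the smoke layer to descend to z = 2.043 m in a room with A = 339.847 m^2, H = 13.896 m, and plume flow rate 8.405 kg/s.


H - z = 11.853 m
t = 1.2 * 339.847 * 11.853 / 8.405 = 575.12 s

575.12 s


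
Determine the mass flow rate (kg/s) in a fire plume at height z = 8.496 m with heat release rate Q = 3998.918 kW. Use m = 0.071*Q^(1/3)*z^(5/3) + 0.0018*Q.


Q^(1/3) = 15.873
z^(5/3) = 35.375
First term = 0.071 * 15.873 * 35.375 = 39.865
Second term = 0.0018 * 3998.918 = 7.1981
m = 47.064 kg/s

47.064 kg/s


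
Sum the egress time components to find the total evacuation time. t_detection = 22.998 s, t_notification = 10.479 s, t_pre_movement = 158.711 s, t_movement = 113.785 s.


Total = 22.998 + 10.479 + 158.711 + 113.785 = 305.973 s

305.973 s


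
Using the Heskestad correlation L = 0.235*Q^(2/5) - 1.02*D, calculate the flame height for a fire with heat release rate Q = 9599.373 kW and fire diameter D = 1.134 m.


Q^(2/5) = 39.165
0.235 * Q^(2/5) = 9.2038
1.02 * D = 1.1567
L = 8.0471 m

8.0471 m


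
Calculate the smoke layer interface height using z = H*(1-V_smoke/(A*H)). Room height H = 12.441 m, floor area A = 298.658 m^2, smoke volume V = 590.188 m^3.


V/(A*H) = 0.15884
1 - 0.15884 = 0.84116
z = 12.441 * 0.84116 = 10.465 m

10.465 m


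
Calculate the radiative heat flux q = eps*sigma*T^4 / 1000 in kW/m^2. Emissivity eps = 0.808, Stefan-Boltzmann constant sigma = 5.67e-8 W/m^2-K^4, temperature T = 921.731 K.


T^4 = 7.2180e+11
q = 0.808 * 5.67e-8 * 7.2180e+11 / 1000 = 33.068 kW/m^2

33.068 kW/m^2


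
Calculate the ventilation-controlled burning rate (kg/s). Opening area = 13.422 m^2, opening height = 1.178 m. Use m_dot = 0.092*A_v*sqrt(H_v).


sqrt(H_v) = 1.0854
m_dot = 0.092 * 13.422 * 1.0854 = 1.3402 kg/s

1.3402 kg/s


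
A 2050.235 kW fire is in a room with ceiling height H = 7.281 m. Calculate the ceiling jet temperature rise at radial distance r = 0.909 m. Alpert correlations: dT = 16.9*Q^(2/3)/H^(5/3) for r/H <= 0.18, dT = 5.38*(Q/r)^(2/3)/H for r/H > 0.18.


r/H = 0.909 / 7.281 = 0.12485
r/H <= 0.18, so dT = 16.9*Q^(2/3)/H^(5/3)
Q^(2/3) = 161.39
H^(5/3) = 27.352
dT = 16.9 * 161.39 / 27.352 = 99.717 K

99.717 K


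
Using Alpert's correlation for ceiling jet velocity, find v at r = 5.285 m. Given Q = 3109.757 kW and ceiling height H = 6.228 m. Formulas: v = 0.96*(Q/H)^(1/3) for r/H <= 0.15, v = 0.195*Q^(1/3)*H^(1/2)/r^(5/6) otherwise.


r/H = 5.285 / 6.228 = 0.84859
r/H > 0.15, so v = 0.195*Q^(1/3)*H^(1/2)/r^(5/6)
Q^(1/3) = 14.596
H^(1/2) = 2.4956
r^(5/6) = 4.0044
v = 0.195 * 14.596 * 2.4956 / 4.0044 = 1.7738 m/s

1.7738 m/s


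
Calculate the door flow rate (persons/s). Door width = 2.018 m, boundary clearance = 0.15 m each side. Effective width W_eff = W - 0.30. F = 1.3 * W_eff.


W_eff = 2.018 - 0.30 = 1.718 m
F = 1.3 * 1.718 = 2.2334 persons/s

2.2334 persons/s


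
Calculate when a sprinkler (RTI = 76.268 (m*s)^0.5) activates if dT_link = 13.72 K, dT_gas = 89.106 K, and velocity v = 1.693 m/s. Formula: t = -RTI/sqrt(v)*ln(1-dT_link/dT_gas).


dT_link/dT_gas = 0.15397
ln(1 - 0.15397) = -0.16721
t = -76.268 / sqrt(1.693) * -0.16721 = 9.8008 s

9.8008 s


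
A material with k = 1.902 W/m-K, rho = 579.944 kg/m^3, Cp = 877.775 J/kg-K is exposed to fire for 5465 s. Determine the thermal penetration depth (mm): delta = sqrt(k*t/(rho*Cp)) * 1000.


alpha = 1.902 / (579.944 * 877.775) = 3.7363e-06 m^2/s
alpha * t = 0.020419
delta = sqrt(0.020419) * 1000 = 142.89 mm

142.89 mm


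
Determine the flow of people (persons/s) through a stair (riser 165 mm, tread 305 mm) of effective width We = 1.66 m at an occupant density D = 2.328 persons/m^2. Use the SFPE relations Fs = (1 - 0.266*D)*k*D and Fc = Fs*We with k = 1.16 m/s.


1 - 0.266*D = 1 - 0.266*2.328 = 0.38075
Fs = 0.38075 * 1.16 * 2.328 = 1.0282 persons/(s*m)
Fc = 1.0282 * 1.66 = 1.7068 persons/s

1.7068 persons/s


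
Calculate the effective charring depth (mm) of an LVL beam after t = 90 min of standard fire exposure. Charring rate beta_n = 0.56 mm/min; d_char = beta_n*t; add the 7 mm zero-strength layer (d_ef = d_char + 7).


d_char = 0.56 * 90 = 50.4 mm
d_ef = 50.4 + 1.0*7 = 57.4 mm

57.4 mm


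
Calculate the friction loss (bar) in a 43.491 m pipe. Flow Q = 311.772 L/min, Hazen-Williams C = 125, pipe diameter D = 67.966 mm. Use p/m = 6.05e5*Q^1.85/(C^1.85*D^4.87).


Q^1.85 = 41077
C^1.85 = 7573.3
D^4.87 = 8.3803e+08
p/m = 0.0039157 bar/m
p_total = 0.0039157 * 43.491 = 0.17030 bar

0.17030 bar


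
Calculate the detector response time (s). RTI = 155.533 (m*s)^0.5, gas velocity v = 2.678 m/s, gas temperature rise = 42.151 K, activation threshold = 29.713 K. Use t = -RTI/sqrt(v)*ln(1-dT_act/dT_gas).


dT_act/dT_gas = 0.70492
ln(1 - 0.70492) = -1.2205
t = -155.533 / sqrt(2.678) * -1.2205 = 116.00 s

116.00 s


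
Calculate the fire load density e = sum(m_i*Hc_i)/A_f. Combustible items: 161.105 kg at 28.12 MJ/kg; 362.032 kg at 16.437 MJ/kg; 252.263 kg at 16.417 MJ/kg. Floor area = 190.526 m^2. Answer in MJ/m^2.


Total energy = 161.105*28.12 + 362.032*16.437 + 252.263*16.417
= 4530.273 + 5950.720 + 4141.402
= 14622.39 MJ
e = 14622.39 / 190.526 = 76.748 MJ/m^2

76.748 MJ/m^2


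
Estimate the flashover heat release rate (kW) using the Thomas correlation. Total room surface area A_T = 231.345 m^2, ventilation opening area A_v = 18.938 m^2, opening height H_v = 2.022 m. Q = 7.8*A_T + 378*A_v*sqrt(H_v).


7.8*A_T = 1804.491
sqrt(H_v) = 1.4220
378*A_v*sqrt(H_v) = 10179
Q = 1804.491 + 10179 = 11984 kW

11984 kW


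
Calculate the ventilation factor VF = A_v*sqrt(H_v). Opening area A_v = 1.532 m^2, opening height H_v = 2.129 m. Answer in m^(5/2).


sqrt(H_v) = 1.4591
VF = 1.532 * 1.4591 = 2.2354 m^(5/2)

2.2354 m^(5/2)


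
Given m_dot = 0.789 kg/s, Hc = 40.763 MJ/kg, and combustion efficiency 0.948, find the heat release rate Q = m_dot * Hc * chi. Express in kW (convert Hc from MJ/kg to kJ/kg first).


Hc = 40.763 MJ/kg = 40.763 * 1000 kJ/kg = 40763 kJ/kg
Q = 0.789 kg/s * 40763 kJ/kg * 0.948 = 30490 kW

30490 kW


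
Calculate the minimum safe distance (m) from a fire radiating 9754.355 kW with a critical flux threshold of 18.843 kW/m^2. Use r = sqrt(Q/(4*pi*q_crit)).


4*pi*q_crit = 236.79
Q/(4*pi*q_crit) = 41.194
r = sqrt(41.194) = 6.4183 m

6.4183 m


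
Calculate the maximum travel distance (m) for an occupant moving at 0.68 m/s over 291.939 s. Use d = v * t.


d = 0.68 * 291.939 = 198.52 m

198.52 m


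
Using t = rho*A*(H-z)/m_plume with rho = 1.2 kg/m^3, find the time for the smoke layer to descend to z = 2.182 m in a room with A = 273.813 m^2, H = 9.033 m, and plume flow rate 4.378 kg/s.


H - z = 6.851 m
t = 1.2 * 273.813 * 6.851 / 4.378 = 514.18 s

514.18 s


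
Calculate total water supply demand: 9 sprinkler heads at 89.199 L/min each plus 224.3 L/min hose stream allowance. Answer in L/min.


Sprinkler demand = 9 * 89.199 = 802.791 L/min
Total = 802.791 + 224.3 = 1027.091 L/min

1027.091 L/min


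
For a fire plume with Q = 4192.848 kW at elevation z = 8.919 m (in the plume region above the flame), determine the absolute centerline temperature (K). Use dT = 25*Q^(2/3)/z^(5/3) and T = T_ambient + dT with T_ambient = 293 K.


Q^(2/3) = 260.02
z^(5/3) = 38.358
dT = 25 * 260.02 / 38.358 = 169.47 K
T = 293 + 169.47 = 462.47 K

462.47 K


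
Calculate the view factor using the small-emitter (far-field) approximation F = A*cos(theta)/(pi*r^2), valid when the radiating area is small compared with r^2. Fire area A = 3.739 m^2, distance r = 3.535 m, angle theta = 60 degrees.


cos(60 deg) = 0.5
pi*r^2 = 39.258
F = 3.739 * 0.5 / 39.258 = 0.047621

0.047621


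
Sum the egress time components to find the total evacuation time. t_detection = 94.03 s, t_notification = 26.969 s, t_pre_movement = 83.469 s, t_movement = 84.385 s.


Total = 94.03 + 26.969 + 83.469 + 84.385 = 288.853 s

288.853 s


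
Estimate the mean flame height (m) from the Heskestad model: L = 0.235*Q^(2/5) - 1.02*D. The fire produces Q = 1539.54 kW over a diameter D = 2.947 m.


Q^(2/5) = 18.835
0.235 * Q^(2/5) = 4.4261
1.02 * D = 3.0059
L = 1.4202 m

1.4202 m


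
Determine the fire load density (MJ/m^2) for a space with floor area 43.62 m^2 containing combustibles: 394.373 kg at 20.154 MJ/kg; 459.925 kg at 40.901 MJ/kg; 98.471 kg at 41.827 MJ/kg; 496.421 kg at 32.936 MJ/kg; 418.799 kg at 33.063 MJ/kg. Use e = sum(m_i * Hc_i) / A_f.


Total energy = 394.373*20.154 + 459.925*40.901 + 98.471*41.827 + 496.421*32.936 + 418.799*33.063
= 7948.193 + 18811.39 + 4118.747 + 16350.12 + 13846.75
= 61075.21 MJ
e = 61075.21 / 43.62 = 1400.2 MJ/m^2

1400.2 MJ/m^2


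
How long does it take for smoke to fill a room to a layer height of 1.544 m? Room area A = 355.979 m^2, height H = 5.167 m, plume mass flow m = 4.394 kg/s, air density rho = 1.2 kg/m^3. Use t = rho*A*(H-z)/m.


H - z = 3.623 m
t = 1.2 * 355.979 * 3.623 / 4.394 = 352.22 s

352.22 s


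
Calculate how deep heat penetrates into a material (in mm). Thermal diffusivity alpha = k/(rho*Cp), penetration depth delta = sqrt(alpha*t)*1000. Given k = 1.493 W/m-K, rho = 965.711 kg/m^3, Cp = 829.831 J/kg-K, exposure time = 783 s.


alpha = 1.493 / (965.711 * 829.831) = 1.8630e-06 m^2/s
alpha * t = 0.0014588
delta = sqrt(0.0014588) * 1000 = 38.194 mm

38.194 mm


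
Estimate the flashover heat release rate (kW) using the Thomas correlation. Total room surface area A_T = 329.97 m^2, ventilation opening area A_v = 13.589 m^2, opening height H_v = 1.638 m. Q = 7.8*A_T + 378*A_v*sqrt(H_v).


7.8*A_T = 2573.766
sqrt(H_v) = 1.2798
378*A_v*sqrt(H_v) = 6574.1
Q = 2573.766 + 6574.1 = 9147.9 kW

9147.9 kW


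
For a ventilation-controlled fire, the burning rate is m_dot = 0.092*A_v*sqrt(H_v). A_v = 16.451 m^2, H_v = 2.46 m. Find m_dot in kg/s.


sqrt(H_v) = 1.5684
m_dot = 0.092 * 16.451 * 1.5684 = 2.3738 kg/s

2.3738 kg/s


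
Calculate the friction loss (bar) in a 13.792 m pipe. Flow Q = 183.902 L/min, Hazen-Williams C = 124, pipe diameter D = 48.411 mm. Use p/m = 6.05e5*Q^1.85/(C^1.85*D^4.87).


Q^1.85 = 15470
C^1.85 = 7461.6
D^4.87 = 1.6057e+08
p/m = 0.0078115 bar/m
p_total = 0.0078115 * 13.792 = 0.10774 bar

0.10774 bar


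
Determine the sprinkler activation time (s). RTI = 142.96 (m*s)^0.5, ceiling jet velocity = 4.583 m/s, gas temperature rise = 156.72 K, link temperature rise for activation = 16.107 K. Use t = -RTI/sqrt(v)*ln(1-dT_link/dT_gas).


dT_link/dT_gas = 0.10278
ln(1 - 0.10278) = -0.10845
t = -142.96 / sqrt(4.583) * -0.10845 = 7.2421 s

7.2421 s


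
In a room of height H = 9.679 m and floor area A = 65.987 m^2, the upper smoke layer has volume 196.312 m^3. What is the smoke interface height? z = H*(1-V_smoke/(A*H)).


V/(A*H) = 0.30737
1 - 0.30737 = 0.69263
z = 9.679 * 0.69263 = 6.7040 m

6.7040 m


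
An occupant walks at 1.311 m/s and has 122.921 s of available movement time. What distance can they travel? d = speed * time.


d = 1.311 * 122.921 = 161.15 m

161.15 m


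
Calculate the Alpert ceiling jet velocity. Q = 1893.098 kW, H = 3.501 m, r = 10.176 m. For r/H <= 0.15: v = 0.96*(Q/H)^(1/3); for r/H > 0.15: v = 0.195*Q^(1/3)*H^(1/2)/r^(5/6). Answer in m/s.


r/H = 10.176 / 3.501 = 2.9066
r/H > 0.15, so v = 0.195*Q^(1/3)*H^(1/2)/r^(5/6)
Q^(1/3) = 12.371
H^(1/2) = 1.8711
r^(5/6) = 6.9127
v = 0.195 * 12.371 * 1.8711 / 6.9127 = 0.65294 m/s

0.65294 m/s


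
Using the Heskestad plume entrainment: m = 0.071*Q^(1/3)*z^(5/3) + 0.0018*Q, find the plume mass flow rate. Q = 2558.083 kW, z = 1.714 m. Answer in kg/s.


Q^(1/3) = 13.676
z^(5/3) = 2.4548
First term = 0.071 * 13.676 * 2.4548 = 2.3837
Second term = 0.0018 * 2558.083 = 4.6045
m = 6.9882 kg/s

6.9882 kg/s


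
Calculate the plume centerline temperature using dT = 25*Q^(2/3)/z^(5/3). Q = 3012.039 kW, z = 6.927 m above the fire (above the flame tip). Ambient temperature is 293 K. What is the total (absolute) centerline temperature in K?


Q^(2/3) = 208.56
z^(5/3) = 25.171
dT = 25 * 208.56 / 25.171 = 207.14 K
T = 293 + 207.14 = 500.14 K

500.14 K


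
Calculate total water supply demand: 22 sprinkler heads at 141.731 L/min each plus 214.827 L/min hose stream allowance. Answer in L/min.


Sprinkler demand = 22 * 141.731 = 3118.082 L/min
Total = 3118.082 + 214.827 = 3332.909 L/min

3332.909 L/min


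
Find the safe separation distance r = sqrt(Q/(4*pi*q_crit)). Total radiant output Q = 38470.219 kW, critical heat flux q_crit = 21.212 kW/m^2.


4*pi*q_crit = 266.56
Q/(4*pi*q_crit) = 144.32
r = sqrt(144.32) = 12.013 m

12.013 m


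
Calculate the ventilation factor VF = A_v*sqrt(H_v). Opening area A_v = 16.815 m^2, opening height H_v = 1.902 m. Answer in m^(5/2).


sqrt(H_v) = 1.3791
VF = 16.815 * 1.3791 = 23.190 m^(5/2)

23.190 m^(5/2)


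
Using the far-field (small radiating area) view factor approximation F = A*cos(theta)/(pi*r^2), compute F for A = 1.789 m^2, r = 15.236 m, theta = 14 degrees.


cos(14 deg) = 0.97030
pi*r^2 = 729.28
F = 1.789 * 0.97030 / 729.28 = 0.0023803

0.0023803


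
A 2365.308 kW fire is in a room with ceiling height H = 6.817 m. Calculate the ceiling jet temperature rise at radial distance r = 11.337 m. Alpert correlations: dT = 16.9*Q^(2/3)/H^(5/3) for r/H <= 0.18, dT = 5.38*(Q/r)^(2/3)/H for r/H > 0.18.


r/H = 11.337 / 6.817 = 1.6630
r/H > 0.18, so dT = 5.38*(Q/r)^(2/3)/H
Q/r = 208.64
(Q/r)^(2/3) = 35.177
dT = 5.38 * 35.177 / 6.817 = 27.762 K

27.762 K


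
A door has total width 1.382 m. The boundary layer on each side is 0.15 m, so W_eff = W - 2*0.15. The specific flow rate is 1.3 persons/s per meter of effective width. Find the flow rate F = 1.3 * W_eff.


W_eff = 1.382 - 0.30 = 1.082 m
F = 1.3 * 1.082 = 1.4066 persons/s

1.4066 persons/s


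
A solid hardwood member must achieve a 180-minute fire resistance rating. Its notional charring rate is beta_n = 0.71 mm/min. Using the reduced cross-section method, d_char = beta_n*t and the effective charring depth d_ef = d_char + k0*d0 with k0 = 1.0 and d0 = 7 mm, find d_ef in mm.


d_char = 0.71 * 180 = 127.8 mm
d_ef = 127.8 + 1.0*7 = 134.8 mm

134.8 mm


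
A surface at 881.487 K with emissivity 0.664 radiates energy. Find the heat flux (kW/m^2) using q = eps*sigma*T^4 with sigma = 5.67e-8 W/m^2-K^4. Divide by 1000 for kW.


T^4 = 6.0376e+11
q = 0.664 * 5.67e-8 * 6.0376e+11 / 1000 = 22.731 kW/m^2

22.731 kW/m^2


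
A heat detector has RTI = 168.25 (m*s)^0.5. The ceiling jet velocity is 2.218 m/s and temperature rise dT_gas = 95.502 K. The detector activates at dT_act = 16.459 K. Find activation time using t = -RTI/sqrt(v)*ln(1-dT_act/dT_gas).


dT_act/dT_gas = 0.17234
ln(1 - 0.17234) = -0.18916
t = -168.25 / sqrt(2.218) * -0.18916 = 21.369 s

21.369 s


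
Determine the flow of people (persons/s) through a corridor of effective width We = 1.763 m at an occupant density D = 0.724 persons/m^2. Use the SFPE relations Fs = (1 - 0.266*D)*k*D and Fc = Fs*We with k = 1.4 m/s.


1 - 0.266*D = 1 - 0.266*0.724 = 0.80742
Fs = 0.80742 * 1.4 * 0.724 = 0.81840 persons/(s*m)
Fc = 0.81840 * 1.763 = 1.4428 persons/s

1.4428 persons/s


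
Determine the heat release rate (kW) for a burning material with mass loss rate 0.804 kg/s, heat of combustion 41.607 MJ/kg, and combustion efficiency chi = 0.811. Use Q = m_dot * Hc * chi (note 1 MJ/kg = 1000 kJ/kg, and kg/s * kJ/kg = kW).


Hc = 41.607 MJ/kg = 41.607 * 1000 kJ/kg = 41607 kJ/kg
Q = 0.804 kg/s * 41607 kJ/kg * 0.811 = 27130 kW

27130 kW


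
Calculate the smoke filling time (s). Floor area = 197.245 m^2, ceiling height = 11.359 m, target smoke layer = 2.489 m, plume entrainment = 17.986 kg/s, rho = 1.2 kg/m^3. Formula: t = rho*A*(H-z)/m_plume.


H - z = 8.87 m
t = 1.2 * 197.245 * 8.87 / 17.986 = 116.73 s

116.73 s


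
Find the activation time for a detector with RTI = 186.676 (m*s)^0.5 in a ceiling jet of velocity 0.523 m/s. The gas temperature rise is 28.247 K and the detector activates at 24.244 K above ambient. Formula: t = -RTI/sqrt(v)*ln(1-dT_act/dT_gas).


dT_act/dT_gas = 0.85829
ln(1 - 0.85829) = -1.9539
t = -186.676 / sqrt(0.523) * -1.9539 = 504.37 s

504.37 s


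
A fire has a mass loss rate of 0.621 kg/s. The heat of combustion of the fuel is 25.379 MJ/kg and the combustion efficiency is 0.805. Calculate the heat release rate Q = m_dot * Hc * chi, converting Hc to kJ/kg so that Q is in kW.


Hc = 25.379 MJ/kg = 25.379 * 1000 kJ/kg = 25379 kJ/kg
Q = 0.621 kg/s * 25379 kJ/kg * 0.805 = 12687 kW

12687 kW


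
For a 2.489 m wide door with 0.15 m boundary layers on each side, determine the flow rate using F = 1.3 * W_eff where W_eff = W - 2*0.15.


W_eff = 2.489 - 0.30 = 2.189 m
F = 1.3 * 2.189 = 2.8457 persons/s

2.8457 persons/s


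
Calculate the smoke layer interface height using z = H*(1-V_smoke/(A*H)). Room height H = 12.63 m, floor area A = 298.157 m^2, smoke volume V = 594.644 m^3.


V/(A*H) = 0.15791
1 - 0.15791 = 0.84209
z = 12.63 * 0.84209 = 10.636 m

10.636 m


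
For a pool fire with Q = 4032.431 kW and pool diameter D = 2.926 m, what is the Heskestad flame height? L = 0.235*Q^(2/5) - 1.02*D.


Q^(2/5) = 27.684
0.235 * Q^(2/5) = 6.5057
1.02 * D = 2.9845
L = 3.5212 m

3.5212 m


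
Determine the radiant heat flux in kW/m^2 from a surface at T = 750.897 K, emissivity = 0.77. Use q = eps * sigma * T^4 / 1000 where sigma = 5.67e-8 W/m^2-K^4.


T^4 = 3.1792e+11
q = 0.77 * 5.67e-8 * 3.1792e+11 / 1000 = 13.880 kW/m^2

13.880 kW/m^2


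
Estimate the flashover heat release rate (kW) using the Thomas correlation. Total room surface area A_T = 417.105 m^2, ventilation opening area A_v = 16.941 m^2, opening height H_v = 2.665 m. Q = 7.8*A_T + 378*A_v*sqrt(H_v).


7.8*A_T = 3253.419
sqrt(H_v) = 1.6325
378*A_v*sqrt(H_v) = 10454
Q = 3253.419 + 10454 = 13707 kW

13707 kW


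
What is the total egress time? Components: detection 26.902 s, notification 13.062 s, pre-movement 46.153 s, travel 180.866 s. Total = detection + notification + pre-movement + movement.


Total = 26.902 + 13.062 + 46.153 + 180.866 = 266.983 s

266.983 s


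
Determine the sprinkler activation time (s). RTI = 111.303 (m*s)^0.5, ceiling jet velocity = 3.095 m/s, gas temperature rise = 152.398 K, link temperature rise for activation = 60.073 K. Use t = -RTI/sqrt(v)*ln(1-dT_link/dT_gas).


dT_link/dT_gas = 0.39418
ln(1 - 0.39418) = -0.50118
t = -111.303 / sqrt(3.095) * -0.50118 = 31.708 s

31.708 s


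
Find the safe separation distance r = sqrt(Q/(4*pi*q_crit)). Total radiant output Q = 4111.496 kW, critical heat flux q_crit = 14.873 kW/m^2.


4*pi*q_crit = 186.90
Q/(4*pi*q_crit) = 21.998
r = sqrt(21.998) = 4.6902 m

4.6902 m


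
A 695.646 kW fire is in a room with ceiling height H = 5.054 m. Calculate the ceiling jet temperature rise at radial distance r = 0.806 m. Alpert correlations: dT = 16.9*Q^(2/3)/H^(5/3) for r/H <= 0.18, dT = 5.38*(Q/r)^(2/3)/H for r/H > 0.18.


r/H = 0.806 / 5.054 = 0.15948
r/H <= 0.18, so dT = 16.9*Q^(2/3)/H^(5/3)
Q^(2/3) = 78.510
H^(5/3) = 14.884
dT = 16.9 * 78.510 / 14.884 = 89.143 K

89.143 K


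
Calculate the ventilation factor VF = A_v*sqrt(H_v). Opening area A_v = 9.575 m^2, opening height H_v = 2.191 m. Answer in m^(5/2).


sqrt(H_v) = 1.4802
VF = 9.575 * 1.4802 = 14.173 m^(5/2)

14.173 m^(5/2)


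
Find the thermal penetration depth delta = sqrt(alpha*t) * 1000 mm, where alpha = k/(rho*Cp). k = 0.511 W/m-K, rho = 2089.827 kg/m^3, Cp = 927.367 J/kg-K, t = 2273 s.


alpha = 0.511 / (2089.827 * 927.367) = 2.6367e-07 m^2/s
alpha * t = 0.00059932
delta = sqrt(0.00059932) * 1000 = 24.481 mm

24.481 mm


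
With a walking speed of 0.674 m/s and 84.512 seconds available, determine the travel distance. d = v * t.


d = 0.674 * 84.512 = 56.961 m

56.961 m


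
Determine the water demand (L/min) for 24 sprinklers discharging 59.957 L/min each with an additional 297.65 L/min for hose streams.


Sprinkler demand = 24 * 59.957 = 1438.968 L/min
Total = 1438.968 + 297.65 = 1736.618 L/min

1736.618 L/min


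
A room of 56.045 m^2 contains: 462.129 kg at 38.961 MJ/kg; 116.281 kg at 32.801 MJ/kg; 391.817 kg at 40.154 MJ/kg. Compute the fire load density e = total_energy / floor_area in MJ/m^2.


Total energy = 462.129*38.961 + 116.281*32.801 + 391.817*40.154
= 18005.01 + 3814.133 + 15733.02
= 37552.16 MJ
e = 37552.16 / 56.045 = 670.04 MJ/m^2

670.04 MJ/m^2


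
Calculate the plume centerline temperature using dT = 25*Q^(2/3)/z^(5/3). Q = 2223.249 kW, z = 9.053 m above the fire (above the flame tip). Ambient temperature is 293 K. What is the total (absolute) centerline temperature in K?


Q^(2/3) = 170.34
z^(5/3) = 39.324
dT = 25 * 170.34 / 39.324 = 108.30 K
T = 293 + 108.30 = 401.30 K

401.30 K


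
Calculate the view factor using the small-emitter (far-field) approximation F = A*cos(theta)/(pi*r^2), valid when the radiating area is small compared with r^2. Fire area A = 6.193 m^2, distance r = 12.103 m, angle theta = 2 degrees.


cos(2 deg) = 0.99939
pi*r^2 = 460.19
F = 6.193 * 0.99939 / 460.19 = 0.013449

0.013449


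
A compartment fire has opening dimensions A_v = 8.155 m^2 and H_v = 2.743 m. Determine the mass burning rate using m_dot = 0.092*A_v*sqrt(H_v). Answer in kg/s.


sqrt(H_v) = 1.6562
m_dot = 0.092 * 8.155 * 1.6562 = 1.2426 kg/s

1.2426 kg/s


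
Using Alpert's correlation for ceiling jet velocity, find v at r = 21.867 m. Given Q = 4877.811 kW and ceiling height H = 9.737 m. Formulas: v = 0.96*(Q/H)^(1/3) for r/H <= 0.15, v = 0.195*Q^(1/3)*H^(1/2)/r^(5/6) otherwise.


r/H = 21.867 / 9.737 = 2.2458
r/H > 0.15, so v = 0.195*Q^(1/3)*H^(1/2)/r^(5/6)
Q^(1/3) = 16.959
H^(1/2) = 3.1204
r^(5/6) = 13.076
v = 0.195 * 16.959 * 3.1204 / 13.076 = 0.78916 m/s

0.78916 m/s


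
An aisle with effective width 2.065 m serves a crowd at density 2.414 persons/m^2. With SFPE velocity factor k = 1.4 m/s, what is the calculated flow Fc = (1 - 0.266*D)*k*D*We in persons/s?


1 - 0.266*D = 1 - 0.266*2.414 = 0.35788
Fs = 0.35788 * 1.4 * 2.414 = 1.2095 persons/(s*m)
Fc = 1.2095 * 2.065 = 2.4976 persons/s

2.4976 persons/s


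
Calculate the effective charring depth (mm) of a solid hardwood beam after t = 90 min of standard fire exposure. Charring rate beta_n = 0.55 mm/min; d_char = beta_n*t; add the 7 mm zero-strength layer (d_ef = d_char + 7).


d_char = 0.55 * 90 = 49.5 mm
d_ef = 49.5 + 1.0*7 = 56.5 mm

56.5 mm


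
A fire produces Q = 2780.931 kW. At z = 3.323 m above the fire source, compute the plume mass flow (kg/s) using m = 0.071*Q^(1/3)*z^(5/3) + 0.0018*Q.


Q^(1/3) = 14.063
z^(5/3) = 7.3998
First term = 0.071 * 14.063 * 7.3998 = 7.3882
Second term = 0.0018 * 2780.931 = 5.0057
m = 12.394 kg/s

12.394 kg/s
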